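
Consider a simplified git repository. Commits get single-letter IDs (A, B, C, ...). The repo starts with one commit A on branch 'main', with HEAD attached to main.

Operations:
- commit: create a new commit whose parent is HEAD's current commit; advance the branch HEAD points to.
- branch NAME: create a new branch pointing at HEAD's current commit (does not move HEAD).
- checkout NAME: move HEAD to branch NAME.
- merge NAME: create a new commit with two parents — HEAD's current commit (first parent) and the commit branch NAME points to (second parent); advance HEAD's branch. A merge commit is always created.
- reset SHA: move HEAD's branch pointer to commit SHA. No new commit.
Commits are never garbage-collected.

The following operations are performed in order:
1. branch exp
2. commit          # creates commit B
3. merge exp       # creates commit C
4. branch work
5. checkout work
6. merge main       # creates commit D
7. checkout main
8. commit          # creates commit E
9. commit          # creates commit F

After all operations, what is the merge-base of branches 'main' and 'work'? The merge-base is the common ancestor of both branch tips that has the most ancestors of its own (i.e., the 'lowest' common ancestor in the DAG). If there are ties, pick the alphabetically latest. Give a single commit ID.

Answer: C

Derivation:
After op 1 (branch): HEAD=main@A [exp=A main=A]
After op 2 (commit): HEAD=main@B [exp=A main=B]
After op 3 (merge): HEAD=main@C [exp=A main=C]
After op 4 (branch): HEAD=main@C [exp=A main=C work=C]
After op 5 (checkout): HEAD=work@C [exp=A main=C work=C]
After op 6 (merge): HEAD=work@D [exp=A main=C work=D]
After op 7 (checkout): HEAD=main@C [exp=A main=C work=D]
After op 8 (commit): HEAD=main@E [exp=A main=E work=D]
After op 9 (commit): HEAD=main@F [exp=A main=F work=D]
ancestors(main=F): ['A', 'B', 'C', 'E', 'F']
ancestors(work=D): ['A', 'B', 'C', 'D']
common: ['A', 'B', 'C']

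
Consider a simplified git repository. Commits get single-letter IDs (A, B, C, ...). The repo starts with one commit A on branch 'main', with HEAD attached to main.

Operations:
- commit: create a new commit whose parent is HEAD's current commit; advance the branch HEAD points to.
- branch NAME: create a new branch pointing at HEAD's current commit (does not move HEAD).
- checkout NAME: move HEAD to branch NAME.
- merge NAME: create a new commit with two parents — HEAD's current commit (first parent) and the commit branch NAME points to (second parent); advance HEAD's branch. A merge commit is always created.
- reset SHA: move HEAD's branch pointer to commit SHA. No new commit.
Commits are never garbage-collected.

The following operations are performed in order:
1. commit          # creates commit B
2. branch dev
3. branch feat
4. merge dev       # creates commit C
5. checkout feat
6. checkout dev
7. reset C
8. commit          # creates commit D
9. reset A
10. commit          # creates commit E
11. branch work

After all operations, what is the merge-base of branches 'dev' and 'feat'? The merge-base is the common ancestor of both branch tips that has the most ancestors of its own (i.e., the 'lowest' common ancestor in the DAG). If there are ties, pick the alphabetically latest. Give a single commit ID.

After op 1 (commit): HEAD=main@B [main=B]
After op 2 (branch): HEAD=main@B [dev=B main=B]
After op 3 (branch): HEAD=main@B [dev=B feat=B main=B]
After op 4 (merge): HEAD=main@C [dev=B feat=B main=C]
After op 5 (checkout): HEAD=feat@B [dev=B feat=B main=C]
After op 6 (checkout): HEAD=dev@B [dev=B feat=B main=C]
After op 7 (reset): HEAD=dev@C [dev=C feat=B main=C]
After op 8 (commit): HEAD=dev@D [dev=D feat=B main=C]
After op 9 (reset): HEAD=dev@A [dev=A feat=B main=C]
After op 10 (commit): HEAD=dev@E [dev=E feat=B main=C]
After op 11 (branch): HEAD=dev@E [dev=E feat=B main=C work=E]
ancestors(dev=E): ['A', 'E']
ancestors(feat=B): ['A', 'B']
common: ['A']

Answer: A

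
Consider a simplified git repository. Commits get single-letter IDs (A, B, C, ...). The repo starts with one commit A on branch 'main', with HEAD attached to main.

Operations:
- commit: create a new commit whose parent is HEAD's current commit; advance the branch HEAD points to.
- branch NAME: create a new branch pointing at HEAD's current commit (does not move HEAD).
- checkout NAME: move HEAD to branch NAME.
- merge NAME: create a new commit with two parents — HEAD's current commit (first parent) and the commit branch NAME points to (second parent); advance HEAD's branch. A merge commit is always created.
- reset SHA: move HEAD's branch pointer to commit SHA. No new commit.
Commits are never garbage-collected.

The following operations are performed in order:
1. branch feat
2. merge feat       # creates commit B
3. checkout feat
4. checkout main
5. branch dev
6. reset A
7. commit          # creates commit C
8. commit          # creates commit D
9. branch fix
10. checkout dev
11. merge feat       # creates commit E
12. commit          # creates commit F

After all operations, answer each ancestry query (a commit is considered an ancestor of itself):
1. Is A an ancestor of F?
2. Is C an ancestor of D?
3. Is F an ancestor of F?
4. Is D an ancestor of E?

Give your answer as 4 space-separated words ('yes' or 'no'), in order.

After op 1 (branch): HEAD=main@A [feat=A main=A]
After op 2 (merge): HEAD=main@B [feat=A main=B]
After op 3 (checkout): HEAD=feat@A [feat=A main=B]
After op 4 (checkout): HEAD=main@B [feat=A main=B]
After op 5 (branch): HEAD=main@B [dev=B feat=A main=B]
After op 6 (reset): HEAD=main@A [dev=B feat=A main=A]
After op 7 (commit): HEAD=main@C [dev=B feat=A main=C]
After op 8 (commit): HEAD=main@D [dev=B feat=A main=D]
After op 9 (branch): HEAD=main@D [dev=B feat=A fix=D main=D]
After op 10 (checkout): HEAD=dev@B [dev=B feat=A fix=D main=D]
After op 11 (merge): HEAD=dev@E [dev=E feat=A fix=D main=D]
After op 12 (commit): HEAD=dev@F [dev=F feat=A fix=D main=D]
ancestors(F) = {A,B,E,F}; A in? yes
ancestors(D) = {A,C,D}; C in? yes
ancestors(F) = {A,B,E,F}; F in? yes
ancestors(E) = {A,B,E}; D in? no

Answer: yes yes yes no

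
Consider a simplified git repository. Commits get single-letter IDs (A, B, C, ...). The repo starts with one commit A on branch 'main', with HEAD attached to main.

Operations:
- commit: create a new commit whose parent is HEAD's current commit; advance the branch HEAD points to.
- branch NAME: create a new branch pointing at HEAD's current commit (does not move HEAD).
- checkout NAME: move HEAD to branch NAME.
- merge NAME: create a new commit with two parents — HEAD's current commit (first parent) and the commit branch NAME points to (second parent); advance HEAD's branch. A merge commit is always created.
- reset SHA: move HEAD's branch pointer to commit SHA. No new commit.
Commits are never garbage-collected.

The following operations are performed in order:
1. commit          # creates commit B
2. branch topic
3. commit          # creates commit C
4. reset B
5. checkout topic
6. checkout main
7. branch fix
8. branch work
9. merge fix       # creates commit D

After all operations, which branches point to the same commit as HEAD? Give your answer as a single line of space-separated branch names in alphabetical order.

Answer: main

Derivation:
After op 1 (commit): HEAD=main@B [main=B]
After op 2 (branch): HEAD=main@B [main=B topic=B]
After op 3 (commit): HEAD=main@C [main=C topic=B]
After op 4 (reset): HEAD=main@B [main=B topic=B]
After op 5 (checkout): HEAD=topic@B [main=B topic=B]
After op 6 (checkout): HEAD=main@B [main=B topic=B]
After op 7 (branch): HEAD=main@B [fix=B main=B topic=B]
After op 8 (branch): HEAD=main@B [fix=B main=B topic=B work=B]
After op 9 (merge): HEAD=main@D [fix=B main=D topic=B work=B]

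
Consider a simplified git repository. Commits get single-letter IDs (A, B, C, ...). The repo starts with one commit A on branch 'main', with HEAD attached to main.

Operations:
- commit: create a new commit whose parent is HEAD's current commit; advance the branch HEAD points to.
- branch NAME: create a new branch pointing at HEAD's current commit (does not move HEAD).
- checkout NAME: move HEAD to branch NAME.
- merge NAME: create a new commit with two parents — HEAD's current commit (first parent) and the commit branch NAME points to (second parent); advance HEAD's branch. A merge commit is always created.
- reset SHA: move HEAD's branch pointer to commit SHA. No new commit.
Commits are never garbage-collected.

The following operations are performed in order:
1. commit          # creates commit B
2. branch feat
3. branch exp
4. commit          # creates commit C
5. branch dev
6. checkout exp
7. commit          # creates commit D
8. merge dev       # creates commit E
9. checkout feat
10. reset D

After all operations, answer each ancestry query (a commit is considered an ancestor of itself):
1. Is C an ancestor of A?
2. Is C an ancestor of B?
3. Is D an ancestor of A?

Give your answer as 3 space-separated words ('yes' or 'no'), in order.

Answer: no no no

Derivation:
After op 1 (commit): HEAD=main@B [main=B]
After op 2 (branch): HEAD=main@B [feat=B main=B]
After op 3 (branch): HEAD=main@B [exp=B feat=B main=B]
After op 4 (commit): HEAD=main@C [exp=B feat=B main=C]
After op 5 (branch): HEAD=main@C [dev=C exp=B feat=B main=C]
After op 6 (checkout): HEAD=exp@B [dev=C exp=B feat=B main=C]
After op 7 (commit): HEAD=exp@D [dev=C exp=D feat=B main=C]
After op 8 (merge): HEAD=exp@E [dev=C exp=E feat=B main=C]
After op 9 (checkout): HEAD=feat@B [dev=C exp=E feat=B main=C]
After op 10 (reset): HEAD=feat@D [dev=C exp=E feat=D main=C]
ancestors(A) = {A}; C in? no
ancestors(B) = {A,B}; C in? no
ancestors(A) = {A}; D in? no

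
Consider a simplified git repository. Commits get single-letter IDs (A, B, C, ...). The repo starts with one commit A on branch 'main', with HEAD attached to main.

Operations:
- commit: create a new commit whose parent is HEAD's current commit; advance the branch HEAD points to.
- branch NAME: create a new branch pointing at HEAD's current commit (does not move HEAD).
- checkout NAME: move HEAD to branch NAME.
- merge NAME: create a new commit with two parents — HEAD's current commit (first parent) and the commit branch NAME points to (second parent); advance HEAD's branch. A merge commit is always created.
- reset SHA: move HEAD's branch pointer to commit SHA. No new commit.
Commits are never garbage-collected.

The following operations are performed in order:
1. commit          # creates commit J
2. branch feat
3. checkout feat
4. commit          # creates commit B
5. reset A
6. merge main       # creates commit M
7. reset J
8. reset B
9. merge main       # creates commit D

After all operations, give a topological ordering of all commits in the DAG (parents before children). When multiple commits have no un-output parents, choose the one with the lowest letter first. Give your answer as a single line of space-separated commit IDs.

Answer: A J B D M

Derivation:
After op 1 (commit): HEAD=main@J [main=J]
After op 2 (branch): HEAD=main@J [feat=J main=J]
After op 3 (checkout): HEAD=feat@J [feat=J main=J]
After op 4 (commit): HEAD=feat@B [feat=B main=J]
After op 5 (reset): HEAD=feat@A [feat=A main=J]
After op 6 (merge): HEAD=feat@M [feat=M main=J]
After op 7 (reset): HEAD=feat@J [feat=J main=J]
After op 8 (reset): HEAD=feat@B [feat=B main=J]
After op 9 (merge): HEAD=feat@D [feat=D main=J]
commit A: parents=[]
commit B: parents=['J']
commit D: parents=['B', 'J']
commit J: parents=['A']
commit M: parents=['A', 'J']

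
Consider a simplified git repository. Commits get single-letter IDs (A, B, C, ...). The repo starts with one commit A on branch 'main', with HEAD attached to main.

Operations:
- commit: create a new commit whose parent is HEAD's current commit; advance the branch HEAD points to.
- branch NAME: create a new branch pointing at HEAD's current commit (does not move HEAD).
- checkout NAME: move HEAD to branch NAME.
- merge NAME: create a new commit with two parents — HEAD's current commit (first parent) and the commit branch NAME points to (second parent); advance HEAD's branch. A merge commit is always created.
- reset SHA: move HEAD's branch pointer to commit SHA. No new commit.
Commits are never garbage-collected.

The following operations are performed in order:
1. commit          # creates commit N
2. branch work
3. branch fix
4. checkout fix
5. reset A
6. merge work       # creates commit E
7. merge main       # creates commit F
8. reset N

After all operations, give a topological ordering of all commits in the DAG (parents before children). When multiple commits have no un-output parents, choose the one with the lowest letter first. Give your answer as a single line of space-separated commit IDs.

Answer: A N E F

Derivation:
After op 1 (commit): HEAD=main@N [main=N]
After op 2 (branch): HEAD=main@N [main=N work=N]
After op 3 (branch): HEAD=main@N [fix=N main=N work=N]
After op 4 (checkout): HEAD=fix@N [fix=N main=N work=N]
After op 5 (reset): HEAD=fix@A [fix=A main=N work=N]
After op 6 (merge): HEAD=fix@E [fix=E main=N work=N]
After op 7 (merge): HEAD=fix@F [fix=F main=N work=N]
After op 8 (reset): HEAD=fix@N [fix=N main=N work=N]
commit A: parents=[]
commit E: parents=['A', 'N']
commit F: parents=['E', 'N']
commit N: parents=['A']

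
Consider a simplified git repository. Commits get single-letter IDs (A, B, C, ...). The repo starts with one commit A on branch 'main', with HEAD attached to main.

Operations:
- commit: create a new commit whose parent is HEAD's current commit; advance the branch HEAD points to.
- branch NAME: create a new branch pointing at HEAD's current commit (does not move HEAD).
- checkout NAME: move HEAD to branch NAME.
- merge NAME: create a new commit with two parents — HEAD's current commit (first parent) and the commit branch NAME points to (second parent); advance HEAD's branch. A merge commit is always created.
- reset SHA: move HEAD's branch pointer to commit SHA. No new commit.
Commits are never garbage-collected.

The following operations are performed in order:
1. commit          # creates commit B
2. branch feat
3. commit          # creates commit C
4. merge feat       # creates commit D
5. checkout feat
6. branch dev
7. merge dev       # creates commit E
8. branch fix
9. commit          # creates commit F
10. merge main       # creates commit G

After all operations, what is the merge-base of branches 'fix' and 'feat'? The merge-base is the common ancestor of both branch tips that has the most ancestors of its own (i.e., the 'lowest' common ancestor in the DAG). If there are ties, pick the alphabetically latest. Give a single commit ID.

Answer: E

Derivation:
After op 1 (commit): HEAD=main@B [main=B]
After op 2 (branch): HEAD=main@B [feat=B main=B]
After op 3 (commit): HEAD=main@C [feat=B main=C]
After op 4 (merge): HEAD=main@D [feat=B main=D]
After op 5 (checkout): HEAD=feat@B [feat=B main=D]
After op 6 (branch): HEAD=feat@B [dev=B feat=B main=D]
After op 7 (merge): HEAD=feat@E [dev=B feat=E main=D]
After op 8 (branch): HEAD=feat@E [dev=B feat=E fix=E main=D]
After op 9 (commit): HEAD=feat@F [dev=B feat=F fix=E main=D]
After op 10 (merge): HEAD=feat@G [dev=B feat=G fix=E main=D]
ancestors(fix=E): ['A', 'B', 'E']
ancestors(feat=G): ['A', 'B', 'C', 'D', 'E', 'F', 'G']
common: ['A', 'B', 'E']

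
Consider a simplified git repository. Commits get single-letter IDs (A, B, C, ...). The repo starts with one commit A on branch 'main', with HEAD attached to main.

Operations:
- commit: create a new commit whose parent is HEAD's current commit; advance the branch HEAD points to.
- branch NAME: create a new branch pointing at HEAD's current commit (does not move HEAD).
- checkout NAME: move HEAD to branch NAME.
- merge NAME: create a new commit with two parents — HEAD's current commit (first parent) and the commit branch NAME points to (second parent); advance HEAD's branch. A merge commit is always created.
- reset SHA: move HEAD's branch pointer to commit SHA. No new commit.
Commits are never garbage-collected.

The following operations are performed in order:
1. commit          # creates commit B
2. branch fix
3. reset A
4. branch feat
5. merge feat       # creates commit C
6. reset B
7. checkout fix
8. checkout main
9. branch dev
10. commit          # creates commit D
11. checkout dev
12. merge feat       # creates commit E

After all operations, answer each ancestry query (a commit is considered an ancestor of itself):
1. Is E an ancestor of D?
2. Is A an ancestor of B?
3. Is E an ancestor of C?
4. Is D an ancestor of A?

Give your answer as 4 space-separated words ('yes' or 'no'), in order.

After op 1 (commit): HEAD=main@B [main=B]
After op 2 (branch): HEAD=main@B [fix=B main=B]
After op 3 (reset): HEAD=main@A [fix=B main=A]
After op 4 (branch): HEAD=main@A [feat=A fix=B main=A]
After op 5 (merge): HEAD=main@C [feat=A fix=B main=C]
After op 6 (reset): HEAD=main@B [feat=A fix=B main=B]
After op 7 (checkout): HEAD=fix@B [feat=A fix=B main=B]
After op 8 (checkout): HEAD=main@B [feat=A fix=B main=B]
After op 9 (branch): HEAD=main@B [dev=B feat=A fix=B main=B]
After op 10 (commit): HEAD=main@D [dev=B feat=A fix=B main=D]
After op 11 (checkout): HEAD=dev@B [dev=B feat=A fix=B main=D]
After op 12 (merge): HEAD=dev@E [dev=E feat=A fix=B main=D]
ancestors(D) = {A,B,D}; E in? no
ancestors(B) = {A,B}; A in? yes
ancestors(C) = {A,C}; E in? no
ancestors(A) = {A}; D in? no

Answer: no yes no no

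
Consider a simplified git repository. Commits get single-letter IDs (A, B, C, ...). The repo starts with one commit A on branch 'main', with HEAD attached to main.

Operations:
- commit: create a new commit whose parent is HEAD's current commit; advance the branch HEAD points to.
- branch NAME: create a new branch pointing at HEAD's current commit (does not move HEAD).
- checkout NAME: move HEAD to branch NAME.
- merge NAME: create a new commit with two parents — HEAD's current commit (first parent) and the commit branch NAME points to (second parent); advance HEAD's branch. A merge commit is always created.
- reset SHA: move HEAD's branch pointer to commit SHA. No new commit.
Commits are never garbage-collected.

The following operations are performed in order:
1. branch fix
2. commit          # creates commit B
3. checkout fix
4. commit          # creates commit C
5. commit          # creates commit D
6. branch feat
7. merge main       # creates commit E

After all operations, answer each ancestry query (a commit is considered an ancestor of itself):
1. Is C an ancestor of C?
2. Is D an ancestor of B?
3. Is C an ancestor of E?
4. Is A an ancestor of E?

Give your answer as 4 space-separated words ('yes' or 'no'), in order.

Answer: yes no yes yes

Derivation:
After op 1 (branch): HEAD=main@A [fix=A main=A]
After op 2 (commit): HEAD=main@B [fix=A main=B]
After op 3 (checkout): HEAD=fix@A [fix=A main=B]
After op 4 (commit): HEAD=fix@C [fix=C main=B]
After op 5 (commit): HEAD=fix@D [fix=D main=B]
After op 6 (branch): HEAD=fix@D [feat=D fix=D main=B]
After op 7 (merge): HEAD=fix@E [feat=D fix=E main=B]
ancestors(C) = {A,C}; C in? yes
ancestors(B) = {A,B}; D in? no
ancestors(E) = {A,B,C,D,E}; C in? yes
ancestors(E) = {A,B,C,D,E}; A in? yes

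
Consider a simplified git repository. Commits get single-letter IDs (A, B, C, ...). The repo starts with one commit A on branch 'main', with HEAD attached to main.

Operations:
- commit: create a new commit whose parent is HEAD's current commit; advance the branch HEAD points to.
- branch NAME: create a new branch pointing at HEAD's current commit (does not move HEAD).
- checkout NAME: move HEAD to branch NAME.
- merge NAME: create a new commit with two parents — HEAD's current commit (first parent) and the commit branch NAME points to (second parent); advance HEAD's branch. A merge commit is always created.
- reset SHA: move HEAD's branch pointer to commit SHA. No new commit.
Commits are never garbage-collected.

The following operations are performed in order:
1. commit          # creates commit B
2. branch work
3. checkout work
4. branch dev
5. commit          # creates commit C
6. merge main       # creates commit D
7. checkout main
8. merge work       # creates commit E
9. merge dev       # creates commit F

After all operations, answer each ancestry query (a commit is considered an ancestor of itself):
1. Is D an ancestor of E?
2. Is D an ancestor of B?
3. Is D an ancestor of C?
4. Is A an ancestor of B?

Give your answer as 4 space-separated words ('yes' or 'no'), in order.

After op 1 (commit): HEAD=main@B [main=B]
After op 2 (branch): HEAD=main@B [main=B work=B]
After op 3 (checkout): HEAD=work@B [main=B work=B]
After op 4 (branch): HEAD=work@B [dev=B main=B work=B]
After op 5 (commit): HEAD=work@C [dev=B main=B work=C]
After op 6 (merge): HEAD=work@D [dev=B main=B work=D]
After op 7 (checkout): HEAD=main@B [dev=B main=B work=D]
After op 8 (merge): HEAD=main@E [dev=B main=E work=D]
After op 9 (merge): HEAD=main@F [dev=B main=F work=D]
ancestors(E) = {A,B,C,D,E}; D in? yes
ancestors(B) = {A,B}; D in? no
ancestors(C) = {A,B,C}; D in? no
ancestors(B) = {A,B}; A in? yes

Answer: yes no no yes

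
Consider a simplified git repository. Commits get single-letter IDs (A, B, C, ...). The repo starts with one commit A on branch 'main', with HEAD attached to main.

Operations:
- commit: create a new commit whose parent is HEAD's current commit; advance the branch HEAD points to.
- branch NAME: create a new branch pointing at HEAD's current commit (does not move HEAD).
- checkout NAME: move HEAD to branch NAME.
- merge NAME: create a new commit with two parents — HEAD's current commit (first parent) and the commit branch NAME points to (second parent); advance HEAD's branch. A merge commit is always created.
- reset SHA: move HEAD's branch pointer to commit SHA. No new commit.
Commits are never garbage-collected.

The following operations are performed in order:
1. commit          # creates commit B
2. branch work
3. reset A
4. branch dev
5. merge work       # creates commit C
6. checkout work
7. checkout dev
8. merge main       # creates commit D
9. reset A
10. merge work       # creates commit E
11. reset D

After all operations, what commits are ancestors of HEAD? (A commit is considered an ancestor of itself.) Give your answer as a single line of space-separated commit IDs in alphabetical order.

After op 1 (commit): HEAD=main@B [main=B]
After op 2 (branch): HEAD=main@B [main=B work=B]
After op 3 (reset): HEAD=main@A [main=A work=B]
After op 4 (branch): HEAD=main@A [dev=A main=A work=B]
After op 5 (merge): HEAD=main@C [dev=A main=C work=B]
After op 6 (checkout): HEAD=work@B [dev=A main=C work=B]
After op 7 (checkout): HEAD=dev@A [dev=A main=C work=B]
After op 8 (merge): HEAD=dev@D [dev=D main=C work=B]
After op 9 (reset): HEAD=dev@A [dev=A main=C work=B]
After op 10 (merge): HEAD=dev@E [dev=E main=C work=B]
After op 11 (reset): HEAD=dev@D [dev=D main=C work=B]

Answer: A B C D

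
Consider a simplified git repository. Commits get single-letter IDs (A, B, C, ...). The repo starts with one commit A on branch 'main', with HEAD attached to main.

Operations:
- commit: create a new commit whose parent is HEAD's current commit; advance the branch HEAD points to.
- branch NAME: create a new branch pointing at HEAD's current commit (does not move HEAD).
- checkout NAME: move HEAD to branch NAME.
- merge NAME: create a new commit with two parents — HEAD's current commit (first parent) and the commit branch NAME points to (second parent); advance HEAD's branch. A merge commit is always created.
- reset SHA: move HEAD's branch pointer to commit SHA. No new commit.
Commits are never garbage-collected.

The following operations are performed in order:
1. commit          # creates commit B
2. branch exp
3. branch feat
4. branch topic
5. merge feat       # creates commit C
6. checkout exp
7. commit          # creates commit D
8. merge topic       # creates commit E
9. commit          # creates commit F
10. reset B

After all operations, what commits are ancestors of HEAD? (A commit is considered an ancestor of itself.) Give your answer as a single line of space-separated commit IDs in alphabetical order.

Answer: A B

Derivation:
After op 1 (commit): HEAD=main@B [main=B]
After op 2 (branch): HEAD=main@B [exp=B main=B]
After op 3 (branch): HEAD=main@B [exp=B feat=B main=B]
After op 4 (branch): HEAD=main@B [exp=B feat=B main=B topic=B]
After op 5 (merge): HEAD=main@C [exp=B feat=B main=C topic=B]
After op 6 (checkout): HEAD=exp@B [exp=B feat=B main=C topic=B]
After op 7 (commit): HEAD=exp@D [exp=D feat=B main=C topic=B]
After op 8 (merge): HEAD=exp@E [exp=E feat=B main=C topic=B]
After op 9 (commit): HEAD=exp@F [exp=F feat=B main=C topic=B]
After op 10 (reset): HEAD=exp@B [exp=B feat=B main=C topic=B]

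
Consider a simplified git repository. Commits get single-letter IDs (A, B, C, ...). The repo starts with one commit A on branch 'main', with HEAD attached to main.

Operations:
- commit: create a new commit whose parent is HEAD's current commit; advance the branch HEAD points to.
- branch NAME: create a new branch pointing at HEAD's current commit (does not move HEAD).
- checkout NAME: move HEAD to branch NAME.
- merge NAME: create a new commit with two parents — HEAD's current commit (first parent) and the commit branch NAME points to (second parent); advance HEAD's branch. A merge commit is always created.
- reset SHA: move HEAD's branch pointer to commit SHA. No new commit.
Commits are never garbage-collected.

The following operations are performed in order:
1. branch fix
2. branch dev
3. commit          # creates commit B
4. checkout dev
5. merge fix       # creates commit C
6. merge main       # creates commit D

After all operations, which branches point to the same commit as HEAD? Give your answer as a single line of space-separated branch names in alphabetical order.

Answer: dev

Derivation:
After op 1 (branch): HEAD=main@A [fix=A main=A]
After op 2 (branch): HEAD=main@A [dev=A fix=A main=A]
After op 3 (commit): HEAD=main@B [dev=A fix=A main=B]
After op 4 (checkout): HEAD=dev@A [dev=A fix=A main=B]
After op 5 (merge): HEAD=dev@C [dev=C fix=A main=B]
After op 6 (merge): HEAD=dev@D [dev=D fix=A main=B]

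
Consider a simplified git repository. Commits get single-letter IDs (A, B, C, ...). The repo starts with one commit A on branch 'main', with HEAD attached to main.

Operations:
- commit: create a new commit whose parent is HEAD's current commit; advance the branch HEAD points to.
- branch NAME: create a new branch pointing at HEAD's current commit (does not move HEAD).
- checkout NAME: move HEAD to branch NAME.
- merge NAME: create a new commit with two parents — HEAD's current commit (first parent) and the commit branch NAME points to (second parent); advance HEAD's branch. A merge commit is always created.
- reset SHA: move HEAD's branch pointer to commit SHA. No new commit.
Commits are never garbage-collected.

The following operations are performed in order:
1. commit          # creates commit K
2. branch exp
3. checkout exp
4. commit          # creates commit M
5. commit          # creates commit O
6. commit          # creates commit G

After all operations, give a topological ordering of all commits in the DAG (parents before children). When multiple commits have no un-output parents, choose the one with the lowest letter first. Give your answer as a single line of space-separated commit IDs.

After op 1 (commit): HEAD=main@K [main=K]
After op 2 (branch): HEAD=main@K [exp=K main=K]
After op 3 (checkout): HEAD=exp@K [exp=K main=K]
After op 4 (commit): HEAD=exp@M [exp=M main=K]
After op 5 (commit): HEAD=exp@O [exp=O main=K]
After op 6 (commit): HEAD=exp@G [exp=G main=K]
commit A: parents=[]
commit G: parents=['O']
commit K: parents=['A']
commit M: parents=['K']
commit O: parents=['M']

Answer: A K M O G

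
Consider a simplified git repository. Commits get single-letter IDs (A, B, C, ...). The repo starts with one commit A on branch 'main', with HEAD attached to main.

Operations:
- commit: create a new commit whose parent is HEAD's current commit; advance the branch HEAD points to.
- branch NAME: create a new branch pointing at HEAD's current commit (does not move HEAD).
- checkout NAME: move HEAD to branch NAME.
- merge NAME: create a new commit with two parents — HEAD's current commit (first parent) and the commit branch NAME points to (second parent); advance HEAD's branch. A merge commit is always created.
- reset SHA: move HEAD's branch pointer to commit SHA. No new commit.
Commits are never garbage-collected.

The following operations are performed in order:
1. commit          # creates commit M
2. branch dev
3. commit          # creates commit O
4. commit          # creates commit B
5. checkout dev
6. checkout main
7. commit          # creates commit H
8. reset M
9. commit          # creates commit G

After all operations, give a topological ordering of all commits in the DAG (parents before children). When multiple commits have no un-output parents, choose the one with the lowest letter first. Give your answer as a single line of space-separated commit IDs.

After op 1 (commit): HEAD=main@M [main=M]
After op 2 (branch): HEAD=main@M [dev=M main=M]
After op 3 (commit): HEAD=main@O [dev=M main=O]
After op 4 (commit): HEAD=main@B [dev=M main=B]
After op 5 (checkout): HEAD=dev@M [dev=M main=B]
After op 6 (checkout): HEAD=main@B [dev=M main=B]
After op 7 (commit): HEAD=main@H [dev=M main=H]
After op 8 (reset): HEAD=main@M [dev=M main=M]
After op 9 (commit): HEAD=main@G [dev=M main=G]
commit A: parents=[]
commit B: parents=['O']
commit G: parents=['M']
commit H: parents=['B']
commit M: parents=['A']
commit O: parents=['M']

Answer: A M G O B H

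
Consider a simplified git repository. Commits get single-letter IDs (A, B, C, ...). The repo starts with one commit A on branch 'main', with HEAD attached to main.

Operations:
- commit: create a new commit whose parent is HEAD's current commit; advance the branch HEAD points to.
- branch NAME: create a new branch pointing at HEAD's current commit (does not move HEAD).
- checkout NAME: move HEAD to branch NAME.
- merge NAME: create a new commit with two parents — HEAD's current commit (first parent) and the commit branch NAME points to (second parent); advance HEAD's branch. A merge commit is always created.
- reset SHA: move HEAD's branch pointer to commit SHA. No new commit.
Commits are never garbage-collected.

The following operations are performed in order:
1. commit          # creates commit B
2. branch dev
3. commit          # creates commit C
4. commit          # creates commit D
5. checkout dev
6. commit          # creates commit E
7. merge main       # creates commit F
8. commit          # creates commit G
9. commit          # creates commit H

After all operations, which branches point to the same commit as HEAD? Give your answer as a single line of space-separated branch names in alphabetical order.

Answer: dev

Derivation:
After op 1 (commit): HEAD=main@B [main=B]
After op 2 (branch): HEAD=main@B [dev=B main=B]
After op 3 (commit): HEAD=main@C [dev=B main=C]
After op 4 (commit): HEAD=main@D [dev=B main=D]
After op 5 (checkout): HEAD=dev@B [dev=B main=D]
After op 6 (commit): HEAD=dev@E [dev=E main=D]
After op 7 (merge): HEAD=dev@F [dev=F main=D]
After op 8 (commit): HEAD=dev@G [dev=G main=D]
After op 9 (commit): HEAD=dev@H [dev=H main=D]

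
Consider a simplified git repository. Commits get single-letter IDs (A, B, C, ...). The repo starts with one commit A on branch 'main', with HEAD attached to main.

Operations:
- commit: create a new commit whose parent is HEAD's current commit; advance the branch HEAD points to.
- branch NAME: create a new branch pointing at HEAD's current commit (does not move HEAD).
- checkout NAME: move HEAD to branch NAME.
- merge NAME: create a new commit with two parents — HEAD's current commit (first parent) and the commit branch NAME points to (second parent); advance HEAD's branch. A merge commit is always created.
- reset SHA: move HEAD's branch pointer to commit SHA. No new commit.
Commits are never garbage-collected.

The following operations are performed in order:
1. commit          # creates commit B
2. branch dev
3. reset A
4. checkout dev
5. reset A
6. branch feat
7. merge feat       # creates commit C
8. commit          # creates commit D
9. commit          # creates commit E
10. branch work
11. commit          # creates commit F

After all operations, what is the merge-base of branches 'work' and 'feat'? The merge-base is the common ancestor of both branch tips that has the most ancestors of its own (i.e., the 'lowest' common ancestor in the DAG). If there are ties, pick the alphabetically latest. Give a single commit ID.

After op 1 (commit): HEAD=main@B [main=B]
After op 2 (branch): HEAD=main@B [dev=B main=B]
After op 3 (reset): HEAD=main@A [dev=B main=A]
After op 4 (checkout): HEAD=dev@B [dev=B main=A]
After op 5 (reset): HEAD=dev@A [dev=A main=A]
After op 6 (branch): HEAD=dev@A [dev=A feat=A main=A]
After op 7 (merge): HEAD=dev@C [dev=C feat=A main=A]
After op 8 (commit): HEAD=dev@D [dev=D feat=A main=A]
After op 9 (commit): HEAD=dev@E [dev=E feat=A main=A]
After op 10 (branch): HEAD=dev@E [dev=E feat=A main=A work=E]
After op 11 (commit): HEAD=dev@F [dev=F feat=A main=A work=E]
ancestors(work=E): ['A', 'C', 'D', 'E']
ancestors(feat=A): ['A']
common: ['A']

Answer: A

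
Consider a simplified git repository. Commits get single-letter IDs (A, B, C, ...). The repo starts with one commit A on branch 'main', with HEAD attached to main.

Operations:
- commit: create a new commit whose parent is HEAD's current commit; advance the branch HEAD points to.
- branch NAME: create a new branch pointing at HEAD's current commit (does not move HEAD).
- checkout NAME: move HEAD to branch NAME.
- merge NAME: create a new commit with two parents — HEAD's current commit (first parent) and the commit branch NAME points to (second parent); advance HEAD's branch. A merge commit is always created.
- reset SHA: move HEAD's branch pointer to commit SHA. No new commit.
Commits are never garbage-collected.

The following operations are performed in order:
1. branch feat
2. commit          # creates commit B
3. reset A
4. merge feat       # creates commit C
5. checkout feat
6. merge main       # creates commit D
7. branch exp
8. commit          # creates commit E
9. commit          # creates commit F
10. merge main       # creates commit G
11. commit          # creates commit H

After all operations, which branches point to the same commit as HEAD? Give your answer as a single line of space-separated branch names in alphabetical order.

Answer: feat

Derivation:
After op 1 (branch): HEAD=main@A [feat=A main=A]
After op 2 (commit): HEAD=main@B [feat=A main=B]
After op 3 (reset): HEAD=main@A [feat=A main=A]
After op 4 (merge): HEAD=main@C [feat=A main=C]
After op 5 (checkout): HEAD=feat@A [feat=A main=C]
After op 6 (merge): HEAD=feat@D [feat=D main=C]
After op 7 (branch): HEAD=feat@D [exp=D feat=D main=C]
After op 8 (commit): HEAD=feat@E [exp=D feat=E main=C]
After op 9 (commit): HEAD=feat@F [exp=D feat=F main=C]
After op 10 (merge): HEAD=feat@G [exp=D feat=G main=C]
After op 11 (commit): HEAD=feat@H [exp=D feat=H main=C]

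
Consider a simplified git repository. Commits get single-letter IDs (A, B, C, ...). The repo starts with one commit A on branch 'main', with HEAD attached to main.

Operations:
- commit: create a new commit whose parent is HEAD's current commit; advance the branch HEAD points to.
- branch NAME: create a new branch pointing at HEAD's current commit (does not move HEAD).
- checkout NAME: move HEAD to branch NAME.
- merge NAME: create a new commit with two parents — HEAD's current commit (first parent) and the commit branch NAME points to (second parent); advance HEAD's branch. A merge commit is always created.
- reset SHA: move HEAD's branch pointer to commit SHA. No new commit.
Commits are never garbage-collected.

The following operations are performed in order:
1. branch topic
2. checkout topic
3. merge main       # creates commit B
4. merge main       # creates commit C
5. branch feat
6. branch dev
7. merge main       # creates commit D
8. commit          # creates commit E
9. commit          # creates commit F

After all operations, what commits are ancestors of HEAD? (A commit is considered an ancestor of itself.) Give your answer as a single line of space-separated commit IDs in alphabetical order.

After op 1 (branch): HEAD=main@A [main=A topic=A]
After op 2 (checkout): HEAD=topic@A [main=A topic=A]
After op 3 (merge): HEAD=topic@B [main=A topic=B]
After op 4 (merge): HEAD=topic@C [main=A topic=C]
After op 5 (branch): HEAD=topic@C [feat=C main=A topic=C]
After op 6 (branch): HEAD=topic@C [dev=C feat=C main=A topic=C]
After op 7 (merge): HEAD=topic@D [dev=C feat=C main=A topic=D]
After op 8 (commit): HEAD=topic@E [dev=C feat=C main=A topic=E]
After op 9 (commit): HEAD=topic@F [dev=C feat=C main=A topic=F]

Answer: A B C D E F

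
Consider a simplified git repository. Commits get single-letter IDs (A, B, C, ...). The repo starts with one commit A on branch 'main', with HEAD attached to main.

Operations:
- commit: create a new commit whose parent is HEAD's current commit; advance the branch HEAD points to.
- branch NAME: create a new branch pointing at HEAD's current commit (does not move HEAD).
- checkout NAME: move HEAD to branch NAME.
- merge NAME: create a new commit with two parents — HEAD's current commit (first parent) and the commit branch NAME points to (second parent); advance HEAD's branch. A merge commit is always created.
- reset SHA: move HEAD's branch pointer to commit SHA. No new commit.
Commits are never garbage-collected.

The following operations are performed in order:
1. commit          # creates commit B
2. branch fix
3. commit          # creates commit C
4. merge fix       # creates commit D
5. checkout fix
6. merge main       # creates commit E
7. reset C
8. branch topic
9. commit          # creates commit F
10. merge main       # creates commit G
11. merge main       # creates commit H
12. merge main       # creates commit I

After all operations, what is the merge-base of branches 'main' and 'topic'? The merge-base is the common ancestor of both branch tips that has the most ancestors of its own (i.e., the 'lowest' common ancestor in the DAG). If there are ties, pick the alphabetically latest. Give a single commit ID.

Answer: C

Derivation:
After op 1 (commit): HEAD=main@B [main=B]
After op 2 (branch): HEAD=main@B [fix=B main=B]
After op 3 (commit): HEAD=main@C [fix=B main=C]
After op 4 (merge): HEAD=main@D [fix=B main=D]
After op 5 (checkout): HEAD=fix@B [fix=B main=D]
After op 6 (merge): HEAD=fix@E [fix=E main=D]
After op 7 (reset): HEAD=fix@C [fix=C main=D]
After op 8 (branch): HEAD=fix@C [fix=C main=D topic=C]
After op 9 (commit): HEAD=fix@F [fix=F main=D topic=C]
After op 10 (merge): HEAD=fix@G [fix=G main=D topic=C]
After op 11 (merge): HEAD=fix@H [fix=H main=D topic=C]
After op 12 (merge): HEAD=fix@I [fix=I main=D topic=C]
ancestors(main=D): ['A', 'B', 'C', 'D']
ancestors(topic=C): ['A', 'B', 'C']
common: ['A', 'B', 'C']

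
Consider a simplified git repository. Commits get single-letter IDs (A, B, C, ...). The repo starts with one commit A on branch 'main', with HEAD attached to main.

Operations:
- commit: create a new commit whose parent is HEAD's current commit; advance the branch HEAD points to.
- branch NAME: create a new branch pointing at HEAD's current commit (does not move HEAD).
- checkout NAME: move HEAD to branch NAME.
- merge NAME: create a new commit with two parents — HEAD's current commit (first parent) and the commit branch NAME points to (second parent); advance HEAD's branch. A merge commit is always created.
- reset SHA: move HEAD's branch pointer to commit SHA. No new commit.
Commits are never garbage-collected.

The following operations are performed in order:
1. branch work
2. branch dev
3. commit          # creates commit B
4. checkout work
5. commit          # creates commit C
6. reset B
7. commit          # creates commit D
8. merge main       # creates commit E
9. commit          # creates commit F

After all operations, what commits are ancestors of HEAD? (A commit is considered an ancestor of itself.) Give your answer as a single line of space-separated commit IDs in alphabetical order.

After op 1 (branch): HEAD=main@A [main=A work=A]
After op 2 (branch): HEAD=main@A [dev=A main=A work=A]
After op 3 (commit): HEAD=main@B [dev=A main=B work=A]
After op 4 (checkout): HEAD=work@A [dev=A main=B work=A]
After op 5 (commit): HEAD=work@C [dev=A main=B work=C]
After op 6 (reset): HEAD=work@B [dev=A main=B work=B]
After op 7 (commit): HEAD=work@D [dev=A main=B work=D]
After op 8 (merge): HEAD=work@E [dev=A main=B work=E]
After op 9 (commit): HEAD=work@F [dev=A main=B work=F]

Answer: A B D E F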